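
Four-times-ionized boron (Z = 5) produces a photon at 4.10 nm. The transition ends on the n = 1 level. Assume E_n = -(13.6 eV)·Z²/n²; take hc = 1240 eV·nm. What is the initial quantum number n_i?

n_i = 3

The photon energy is ΔE = hc/λ = 1240 / 4.10 = 302.4 eV.
With Z = 5, ΔE = 340.0 × (1/n_f² − 1/n_i²), so 1/n_f² − 1/n_i² = 0.8895.
With n_f = 1: 1/n_i² = 1/1 − 0.8895 = 0.1105, so n_i ≈ 3.01.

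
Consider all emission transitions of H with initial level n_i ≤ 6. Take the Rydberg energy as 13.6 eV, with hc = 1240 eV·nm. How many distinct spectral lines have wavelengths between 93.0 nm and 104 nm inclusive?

Enumerate all n_i → n_f pairs with 1 ≤ n_f < n_i ≤ 6 and compute λ = 1240 / [13.6·1·(1/n_f² − 1/n_i²)].
Lines falling in [93.0, 104] nm: 6→1 (93.78 nm), 5→1 (94.98 nm), 4→1 (97.25 nm), 3→1 (102.6 nm).

4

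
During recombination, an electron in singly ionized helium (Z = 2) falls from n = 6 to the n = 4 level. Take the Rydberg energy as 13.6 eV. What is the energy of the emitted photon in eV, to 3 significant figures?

1.89 eV

The Bohr energies scale as Z², so for Z = 2: E_n = −54.40/n² eV.
E_6 = −54.40/36 = −1.511 eV and E_4 = −54.40/16 = −3.400 eV.
The photon energy is |E_6 − E_4| = 1.89 eV.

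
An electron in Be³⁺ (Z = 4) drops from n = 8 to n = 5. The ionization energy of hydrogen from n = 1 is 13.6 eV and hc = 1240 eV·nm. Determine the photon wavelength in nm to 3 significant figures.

For Z = 4 the level energies scale as Z², so the effective Rydberg energy is 13.6 × 16 = 217.6 eV.
ΔE = 217.6 × (1/5² − 1/8²) = 217.6 × 0.02438 = 5.304 eV.
λ = hc/ΔE = 1240 / 5.304 = 234 nm.

234 nm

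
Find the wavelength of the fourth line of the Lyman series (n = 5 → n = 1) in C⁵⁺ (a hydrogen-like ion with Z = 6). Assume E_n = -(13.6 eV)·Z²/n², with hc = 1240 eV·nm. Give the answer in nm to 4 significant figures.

The Lyman series terminates on n_f = 1; the fourth line has n_i = 1+4 = 5.
ΔE = 489.6 × (1/1² − 1/5²) = 470.0 eV.
λ = 1240 / 470.0 = 2.638 nm.

2.638 nm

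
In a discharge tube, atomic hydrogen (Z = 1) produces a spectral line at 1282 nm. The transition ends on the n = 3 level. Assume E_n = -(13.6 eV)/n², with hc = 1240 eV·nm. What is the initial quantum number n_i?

The photon energy is ΔE = hc/λ = 1240 / 1282 = 0.9672 eV.
With Z = 1, ΔE = 13.60 × (1/n_f² − 1/n_i²), so 1/n_f² − 1/n_i² = 0.07112.
With n_f = 3: 1/n_i² = 1/9 − 0.07112 = 0.03999, so n_i ≈ 5.00.

n_i = 5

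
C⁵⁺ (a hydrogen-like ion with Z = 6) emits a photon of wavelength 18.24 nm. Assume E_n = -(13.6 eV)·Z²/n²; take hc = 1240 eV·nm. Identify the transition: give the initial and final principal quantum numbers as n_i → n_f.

The photon energy is ΔE = hc/λ = 1240 / 18.24 = 67.98 eV.
With Z = 6, ΔE = 489.6 × (1/n_f² − 1/n_i²), so 1/n_f² − 1/n_i² = 0.1389.
Trying n_f = 2 gives 1/n_i² = 0.1111, i.e. n_i ≈ 3; this pair matches.

n_i = 3, n_f = 2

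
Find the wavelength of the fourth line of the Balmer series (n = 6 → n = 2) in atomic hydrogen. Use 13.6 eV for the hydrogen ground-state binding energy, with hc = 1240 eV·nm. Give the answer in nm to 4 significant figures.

The Balmer series terminates on n_f = 2; the fourth line has n_i = 2+4 = 6.
ΔE = 13.60 × (1/2² − 1/6²) = 3.022 eV.
λ = 1240 / 3.022 = 410.3 nm.

410.3 nm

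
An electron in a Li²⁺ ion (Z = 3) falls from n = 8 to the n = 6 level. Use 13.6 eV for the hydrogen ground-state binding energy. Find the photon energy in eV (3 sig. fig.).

1.49 eV

The Bohr energies scale as Z², so for Z = 3: E_n = −122.4/n² eV.
E_8 = −122.4/64 = −1.913 eV and E_6 = −122.4/36 = −3.400 eV.
The photon energy is |E_8 − E_6| = 1.49 eV.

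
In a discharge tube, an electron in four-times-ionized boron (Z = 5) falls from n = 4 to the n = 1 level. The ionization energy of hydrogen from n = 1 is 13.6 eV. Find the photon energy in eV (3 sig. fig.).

The Bohr energies scale as Z², so for Z = 5: E_n = −340.0/n² eV.
E_4 = −340.0/16 = −21.25 eV and E_1 = −340.0/1 = −340.0 eV.
The photon energy is |E_4 − E_1| = 319 eV.

319 eV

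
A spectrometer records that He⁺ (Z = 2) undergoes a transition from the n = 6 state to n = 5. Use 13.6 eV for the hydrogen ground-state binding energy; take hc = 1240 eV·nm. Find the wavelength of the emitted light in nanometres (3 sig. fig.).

For Z = 2 the level energies scale as Z², so the effective Rydberg energy is 13.6 × 4 = 54.40 eV.
ΔE = 54.40 × (1/5² − 1/6²) = 54.40 × 0.01222 = 0.6649 eV.
λ = hc/ΔE = 1240 / 0.6649 = 1860 nm.

1860 nm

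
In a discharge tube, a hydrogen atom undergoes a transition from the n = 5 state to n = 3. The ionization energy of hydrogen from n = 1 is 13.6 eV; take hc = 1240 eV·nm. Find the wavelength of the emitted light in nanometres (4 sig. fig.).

1282 nm

ΔE = 13.60 × (1/3² − 1/5²) = 13.60 × 0.07111 = 0.9671 eV.
λ = hc/ΔE = 1240 / 0.9671 = 1282 nm.
This line belongs to the Paschen series.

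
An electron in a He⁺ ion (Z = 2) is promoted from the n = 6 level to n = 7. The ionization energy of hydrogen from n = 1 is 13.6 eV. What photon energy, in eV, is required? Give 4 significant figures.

The Bohr energies scale as Z², so for Z = 2: E_n = −54.40/n² eV.
E_7 = −54.40/49 = −1.110 eV and E_6 = −54.40/36 = −1.511 eV.
The photon energy is |E_7 − E_6| = 0.4009 eV.

0.4009 eV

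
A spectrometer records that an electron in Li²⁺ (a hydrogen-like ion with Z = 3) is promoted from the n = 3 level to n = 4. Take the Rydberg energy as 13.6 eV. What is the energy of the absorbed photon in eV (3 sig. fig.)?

5.95 eV

The Bohr energies scale as Z², so for Z = 3: E_n = −122.4/n² eV.
E_4 = −122.4/16 = −7.650 eV and E_3 = −122.4/9 = −13.60 eV.
The photon energy is |E_4 − E_3| = 5.95 eV.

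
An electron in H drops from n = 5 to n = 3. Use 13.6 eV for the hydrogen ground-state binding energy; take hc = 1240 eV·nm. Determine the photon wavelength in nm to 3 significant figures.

1280 nm

ΔE = 13.60 × (1/3² − 1/5²) = 13.60 × 0.07111 = 0.9671 eV.
λ = hc/ΔE = 1240 / 0.9671 = 1280 nm.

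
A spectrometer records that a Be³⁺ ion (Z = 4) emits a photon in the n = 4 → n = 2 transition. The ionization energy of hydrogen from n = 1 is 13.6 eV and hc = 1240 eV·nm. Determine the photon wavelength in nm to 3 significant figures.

For Z = 4 the level energies scale as Z², so the effective Rydberg energy is 13.6 × 16 = 217.6 eV.
ΔE = 217.6 × (1/2² − 1/4²) = 217.6 × 0.1875 = 40.80 eV.
λ = hc/ΔE = 1240 / 40.80 = 30.4 nm.

30.4 nm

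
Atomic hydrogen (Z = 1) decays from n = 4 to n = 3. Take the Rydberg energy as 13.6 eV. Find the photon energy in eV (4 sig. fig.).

0.6611 eV

E_4 = −13.60/16 = −0.8500 eV and E_3 = −13.60/9 = −1.511 eV.
The photon energy is |E_4 − E_3| = 0.6611 eV.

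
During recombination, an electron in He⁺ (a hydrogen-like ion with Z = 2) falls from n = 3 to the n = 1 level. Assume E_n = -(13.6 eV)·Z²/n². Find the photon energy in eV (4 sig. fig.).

48.36 eV

The Bohr energies scale as Z², so for Z = 2: E_n = −54.40/n² eV.
E_3 = −54.40/9 = −6.044 eV and E_1 = −54.40/1 = −54.40 eV.
The photon energy is |E_3 − E_1| = 48.36 eV.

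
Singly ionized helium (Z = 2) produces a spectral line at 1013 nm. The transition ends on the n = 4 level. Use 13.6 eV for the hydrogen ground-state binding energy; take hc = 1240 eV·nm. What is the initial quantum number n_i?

The photon energy is ΔE = hc/λ = 1240 / 1013 = 1.224 eV.
With Z = 2, ΔE = 54.40 × (1/n_f² − 1/n_i²), so 1/n_f² − 1/n_i² = 0.02250.
With n_f = 4: 1/n_i² = 1/16 − 0.02250 = 0.04000, so n_i ≈ 5.00.

n_i = 5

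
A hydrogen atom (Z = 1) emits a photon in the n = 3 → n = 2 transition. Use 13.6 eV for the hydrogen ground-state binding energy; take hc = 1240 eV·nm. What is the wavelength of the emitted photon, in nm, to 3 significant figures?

ΔE = 13.60 × (1/2² − 1/3²) = 13.60 × 0.1389 = 1.889 eV.
λ = hc/ΔE = 1240 / 1.889 = 656 nm.

656 nm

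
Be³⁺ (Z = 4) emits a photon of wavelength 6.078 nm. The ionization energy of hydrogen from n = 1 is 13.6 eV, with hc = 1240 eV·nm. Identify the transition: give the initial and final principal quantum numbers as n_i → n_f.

n_i = 4, n_f = 1

The photon energy is ΔE = hc/λ = 1240 / 6.078 = 204.0 eV.
With Z = 4, ΔE = 217.6 × (1/n_f² − 1/n_i²), so 1/n_f² − 1/n_i² = 0.9376.
Trying n_f = 1 gives 1/n_i² = 0.06243, i.e. n_i ≈ 4; this pair matches.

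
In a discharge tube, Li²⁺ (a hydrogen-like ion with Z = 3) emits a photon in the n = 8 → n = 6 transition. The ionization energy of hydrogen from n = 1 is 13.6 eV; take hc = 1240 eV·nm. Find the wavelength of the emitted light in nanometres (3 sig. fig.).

For Z = 3 the level energies scale as Z², so the effective Rydberg energy is 13.6 × 9 = 122.4 eV.
ΔE = 122.4 × (1/6² − 1/8²) = 122.4 × 0.01215 = 1.488 eV.
λ = hc/ΔE = 1240 / 1.488 = 834 nm.

834 nm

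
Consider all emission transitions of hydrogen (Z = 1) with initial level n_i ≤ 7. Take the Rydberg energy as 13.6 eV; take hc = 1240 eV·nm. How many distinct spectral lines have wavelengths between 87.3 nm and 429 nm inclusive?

8

Enumerate all n_i → n_f pairs with 1 ≤ n_f < n_i ≤ 7 and compute λ = 1240 / [13.6·1·(1/n_f² − 1/n_i²)].
Lines falling in [87.3, 429] nm: 7→1 (93.08 nm), 6→1 (93.78 nm), 5→1 (94.98 nm), 4→1 (97.25 nm), 3→1 (102.6 nm), 2→1 (121.6 nm), 7→2 (397.1 nm), 6→2 (410.3 nm).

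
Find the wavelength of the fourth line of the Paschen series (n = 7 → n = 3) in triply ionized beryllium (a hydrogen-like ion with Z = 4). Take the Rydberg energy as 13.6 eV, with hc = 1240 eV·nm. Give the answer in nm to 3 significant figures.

The Paschen series terminates on n_f = 3; the fourth line has n_i = 3+4 = 7.
ΔE = 217.6 × (1/3² − 1/7²) = 19.74 eV.
λ = 1240 / 19.74 = 62.8 nm.

62.8 nm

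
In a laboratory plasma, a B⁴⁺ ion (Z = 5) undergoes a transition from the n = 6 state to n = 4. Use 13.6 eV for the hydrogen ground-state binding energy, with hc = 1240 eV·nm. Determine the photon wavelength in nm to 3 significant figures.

105 nm

For Z = 5 the level energies scale as Z², so the effective Rydberg energy is 13.6 × 25 = 340.0 eV.
ΔE = 340.0 × (1/4² − 1/6²) = 340.0 × 0.03472 = 11.81 eV.
λ = hc/ΔE = 1240 / 11.81 = 105 nm.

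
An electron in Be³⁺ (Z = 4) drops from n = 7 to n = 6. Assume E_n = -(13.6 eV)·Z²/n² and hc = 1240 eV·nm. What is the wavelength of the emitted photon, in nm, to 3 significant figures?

773 nm

For Z = 4 the level energies scale as Z², so the effective Rydberg energy is 13.6 × 16 = 217.6 eV.
ΔE = 217.6 × (1/6² − 1/7²) = 217.6 × 0.007370 = 1.604 eV.
λ = hc/ΔE = 1240 / 1.604 = 773 nm.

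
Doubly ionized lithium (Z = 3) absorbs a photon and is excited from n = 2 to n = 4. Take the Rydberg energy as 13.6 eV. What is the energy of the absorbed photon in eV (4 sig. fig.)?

22.95 eV

The Bohr energies scale as Z², so for Z = 3: E_n = −122.4/n² eV.
E_4 = −122.4/16 = −7.650 eV and E_2 = −122.4/4 = −30.60 eV.
The photon energy is |E_4 − E_2| = 22.95 eV.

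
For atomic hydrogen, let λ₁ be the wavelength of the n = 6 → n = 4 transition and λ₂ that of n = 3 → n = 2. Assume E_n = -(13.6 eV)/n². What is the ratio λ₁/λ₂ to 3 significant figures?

4.00

λ ∝ 1/ΔE ∝ 1/(1/n_f² − 1/n_i²), and the Z² and hc factors cancel in the ratio.
λ₁/λ₂ = (1/2² − 1/3²)/(1/4² − 1/6²) = 0.1389/0.03472 = 4.00.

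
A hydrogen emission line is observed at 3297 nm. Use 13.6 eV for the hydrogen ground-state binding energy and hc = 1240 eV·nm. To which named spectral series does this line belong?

ΔE = 1240/3297 = 0.3761 eV.
This matches 13.6 × (1/5² − 1/9²), so n_f = 5: the Pfund series.

Pfund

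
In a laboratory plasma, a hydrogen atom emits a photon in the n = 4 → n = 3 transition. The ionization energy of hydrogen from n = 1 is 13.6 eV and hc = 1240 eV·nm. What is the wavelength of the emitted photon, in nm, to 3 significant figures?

1880 nm

ΔE = 13.60 × (1/3² − 1/4²) = 13.60 × 0.04861 = 0.6611 eV.
λ = hc/ΔE = 1240 / 0.6611 = 1880 nm.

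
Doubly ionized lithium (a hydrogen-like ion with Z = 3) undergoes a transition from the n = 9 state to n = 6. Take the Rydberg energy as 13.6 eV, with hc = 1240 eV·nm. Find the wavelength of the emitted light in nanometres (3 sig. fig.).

For Z = 3 the level energies scale as Z², so the effective Rydberg energy is 13.6 × 9 = 122.4 eV.
ΔE = 122.4 × (1/6² − 1/9²) = 122.4 × 0.01543 = 1.889 eV.
λ = hc/ΔE = 1240 / 1.889 = 656 nm.

656 nm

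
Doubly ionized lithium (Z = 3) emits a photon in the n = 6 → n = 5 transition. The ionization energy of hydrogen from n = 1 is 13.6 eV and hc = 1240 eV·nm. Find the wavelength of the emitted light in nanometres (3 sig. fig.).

829 nm

For Z = 3 the level energies scale as Z², so the effective Rydberg energy is 13.6 × 9 = 122.4 eV.
ΔE = 122.4 × (1/5² − 1/6²) = 122.4 × 0.01222 = 1.496 eV.
λ = hc/ΔE = 1240 / 1.496 = 829 nm.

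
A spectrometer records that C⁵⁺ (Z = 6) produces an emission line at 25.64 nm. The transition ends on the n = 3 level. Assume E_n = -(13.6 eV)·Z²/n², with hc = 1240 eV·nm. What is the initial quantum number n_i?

The photon energy is ΔE = hc/λ = 1240 / 25.64 = 48.36 eV.
With Z = 6, ΔE = 489.6 × (1/n_f² − 1/n_i²), so 1/n_f² − 1/n_i² = 0.09878.
With n_f = 3: 1/n_i² = 1/9 − 0.09878 = 0.01233, so n_i ≈ 9.00.

n_i = 9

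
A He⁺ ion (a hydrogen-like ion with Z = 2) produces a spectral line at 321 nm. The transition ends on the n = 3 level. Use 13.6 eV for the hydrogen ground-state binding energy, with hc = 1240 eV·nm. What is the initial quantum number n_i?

The photon energy is ΔE = hc/λ = 1240 / 321 = 3.863 eV.
With Z = 2, ΔE = 54.40 × (1/n_f² − 1/n_i²), so 1/n_f² − 1/n_i² = 0.07101.
With n_f = 3: 1/n_i² = 1/9 − 0.07101 = 0.04010, so n_i ≈ 4.99.

n_i = 5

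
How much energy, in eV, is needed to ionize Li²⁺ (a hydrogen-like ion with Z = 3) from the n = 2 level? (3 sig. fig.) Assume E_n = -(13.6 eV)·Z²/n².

30.6 eV

E_n = −13.6 Z²/n² = −122.4/n² eV for Z = 3.
E_2 = −122.4/4 = −30.6 eV, so ionization (to E = 0) requires 30.6 eV.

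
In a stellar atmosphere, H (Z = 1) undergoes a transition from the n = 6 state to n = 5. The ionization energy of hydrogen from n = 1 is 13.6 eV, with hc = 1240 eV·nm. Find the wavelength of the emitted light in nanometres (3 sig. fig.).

7460 nm

ΔE = 13.60 × (1/5² − 1/6²) = 13.60 × 0.01222 = 0.1662 eV.
λ = hc/ΔE = 1240 / 0.1662 = 7460 nm.
This line belongs to the Pfund series.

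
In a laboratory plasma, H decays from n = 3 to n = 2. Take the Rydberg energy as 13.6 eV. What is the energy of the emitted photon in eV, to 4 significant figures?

1.889 eV

E_3 = −13.60/9 = −1.511 eV and E_2 = −13.60/4 = −3.400 eV.
The photon energy is |E_3 − E_2| = 1.889 eV.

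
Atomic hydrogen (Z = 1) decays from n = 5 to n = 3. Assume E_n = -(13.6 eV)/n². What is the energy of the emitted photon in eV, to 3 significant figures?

0.967 eV

E_5 = −13.60/25 = −0.5440 eV and E_3 = −13.60/9 = −1.511 eV.
The photon energy is |E_5 − E_3| = 0.967 eV.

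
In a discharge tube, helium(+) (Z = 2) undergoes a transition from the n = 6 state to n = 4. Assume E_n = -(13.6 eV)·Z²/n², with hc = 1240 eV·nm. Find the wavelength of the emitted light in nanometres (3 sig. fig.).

656 nm

For Z = 2 the level energies scale as Z², so the effective Rydberg energy is 13.6 × 4 = 54.40 eV.
ΔE = 54.40 × (1/4² − 1/6²) = 54.40 × 0.03472 = 1.889 eV.
λ = hc/ΔE = 1240 / 1.889 = 656 nm.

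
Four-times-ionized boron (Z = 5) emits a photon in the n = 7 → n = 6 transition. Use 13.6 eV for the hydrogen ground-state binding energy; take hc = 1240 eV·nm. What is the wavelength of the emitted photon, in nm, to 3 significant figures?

495 nm

For Z = 5 the level energies scale as Z², so the effective Rydberg energy is 13.6 × 25 = 340.0 eV.
ΔE = 340.0 × (1/6² − 1/7²) = 340.0 × 0.007370 = 2.506 eV.
λ = hc/ΔE = 1240 / 2.506 = 495 nm.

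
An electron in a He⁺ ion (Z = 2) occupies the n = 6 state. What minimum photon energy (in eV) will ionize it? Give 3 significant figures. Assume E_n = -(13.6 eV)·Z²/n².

E_n = −13.6 Z²/n² = −54.40/n² eV for Z = 2.
E_6 = −54.40/36 = −1.51 eV, so ionization (to E = 0) requires 1.51 eV.

1.51 eV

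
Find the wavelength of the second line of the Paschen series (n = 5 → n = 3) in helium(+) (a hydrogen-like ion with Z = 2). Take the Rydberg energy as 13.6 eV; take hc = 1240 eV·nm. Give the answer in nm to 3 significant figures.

321 nm

The Paschen series terminates on n_f = 3; the second line has n_i = 3+2 = 5.
ΔE = 54.40 × (1/3² − 1/5²) = 3.868 eV.
λ = 1240 / 3.868 = 321 nm.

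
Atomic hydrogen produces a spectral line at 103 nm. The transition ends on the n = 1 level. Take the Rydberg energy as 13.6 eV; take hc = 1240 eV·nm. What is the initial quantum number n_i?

n_i = 3

The photon energy is ΔE = hc/λ = 1240 / 103 = 12.04 eV.
With Z = 1, ΔE = 13.60 × (1/n_f² − 1/n_i²), so 1/n_f² − 1/n_i² = 0.8852.
With n_f = 1: 1/n_i² = 1/1 − 0.8852 = 0.1148, so n_i ≈ 2.95.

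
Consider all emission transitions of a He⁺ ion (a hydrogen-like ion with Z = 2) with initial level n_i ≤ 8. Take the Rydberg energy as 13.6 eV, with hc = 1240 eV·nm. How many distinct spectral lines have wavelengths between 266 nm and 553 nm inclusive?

5

Enumerate all n_i → n_f pairs with 1 ≤ n_f < n_i ≤ 8 and compute λ = 1240 / [13.6·4·(1/n_f² − 1/n_i²)].
Lines falling in [266, 553] nm: 6→3 (273.5 nm), 5→3 (320.5 nm), 4→3 (468.9 nm), 8→4 (486.3 nm), 7→4 (541.5 nm).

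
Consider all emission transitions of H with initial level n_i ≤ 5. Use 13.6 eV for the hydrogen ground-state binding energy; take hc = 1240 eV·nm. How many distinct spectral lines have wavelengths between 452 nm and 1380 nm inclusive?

3

Enumerate all n_i → n_f pairs with 1 ≤ n_f < n_i ≤ 5 and compute λ = 1240 / [13.6·1·(1/n_f² − 1/n_i²)].
Lines falling in [452, 1380] nm: 4→2 (486.3 nm), 3→2 (656.5 nm), 5→3 (1282 nm).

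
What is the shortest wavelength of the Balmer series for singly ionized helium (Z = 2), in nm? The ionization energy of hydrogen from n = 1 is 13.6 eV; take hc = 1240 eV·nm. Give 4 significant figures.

91.18 nm

The Balmer series has lower level n_f = 2; the series limit corresponds to n_i → ∞.
ΔE_max = 13.6 × 4 / 2² = 13.60 eV.
λ_min = 1240 / 13.60 = 91.18 nm.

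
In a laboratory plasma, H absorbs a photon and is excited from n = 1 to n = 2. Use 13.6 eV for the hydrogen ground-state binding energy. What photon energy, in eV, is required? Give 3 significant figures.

E_2 = −13.60/4 = −3.400 eV and E_1 = −13.60/1 = −13.60 eV.
The photon energy is |E_2 − E_1| = 10.2 eV.

10.2 eV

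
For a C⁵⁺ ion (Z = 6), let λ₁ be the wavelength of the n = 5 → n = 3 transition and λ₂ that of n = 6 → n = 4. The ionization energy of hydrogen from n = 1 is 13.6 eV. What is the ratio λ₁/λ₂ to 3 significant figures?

0.488

λ ∝ 1/ΔE ∝ 1/(1/n_f² − 1/n_i²), and the Z² and hc factors cancel in the ratio.
λ₁/λ₂ = (1/4² − 1/6²)/(1/3² − 1/5²) = 0.03472/0.07111 = 0.488.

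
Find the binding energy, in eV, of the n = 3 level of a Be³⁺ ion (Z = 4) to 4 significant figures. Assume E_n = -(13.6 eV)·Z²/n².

24.18 eV

E_n = −13.6 Z²/n² = −217.6/n² eV for Z = 4.
E_3 = −217.6/9 = −24.18 eV, so ionization (to E = 0) requires 24.18 eV.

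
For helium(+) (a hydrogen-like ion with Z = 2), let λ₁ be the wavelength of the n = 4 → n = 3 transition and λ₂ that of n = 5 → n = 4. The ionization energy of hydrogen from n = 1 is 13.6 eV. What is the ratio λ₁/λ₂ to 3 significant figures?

λ ∝ 1/ΔE ∝ 1/(1/n_f² − 1/n_i²), and the Z² and hc factors cancel in the ratio.
λ₁/λ₂ = (1/4² − 1/5²)/(1/3² − 1/4²) = 0.02250/0.04861 = 0.463.

0.463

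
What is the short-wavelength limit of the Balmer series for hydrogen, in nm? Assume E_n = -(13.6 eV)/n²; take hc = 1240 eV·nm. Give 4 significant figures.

364.7 nm

The Balmer series has lower level n_f = 2; the series limit corresponds to n_i → ∞.
ΔE_max = 13.6 × 1 / 2² = 3.400 eV.
λ_min = 1240 / 3.400 = 364.7 nm.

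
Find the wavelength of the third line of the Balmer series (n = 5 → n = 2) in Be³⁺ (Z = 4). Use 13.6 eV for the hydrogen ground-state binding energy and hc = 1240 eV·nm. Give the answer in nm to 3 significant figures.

27.1 nm

The Balmer series terminates on n_f = 2; the third line has n_i = 2+3 = 5.
ΔE = 217.6 × (1/2² − 1/5²) = 45.70 eV.
λ = 1240 / 45.70 = 27.1 nm.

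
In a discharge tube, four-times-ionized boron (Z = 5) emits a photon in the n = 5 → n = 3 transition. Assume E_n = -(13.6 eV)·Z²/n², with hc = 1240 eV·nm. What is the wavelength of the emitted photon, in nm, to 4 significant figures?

51.29 nm

For Z = 5 the level energies scale as Z², so the effective Rydberg energy is 13.6 × 25 = 340.0 eV.
ΔE = 340.0 × (1/3² − 1/5²) = 340.0 × 0.07111 = 24.18 eV.
λ = hc/ΔE = 1240 / 24.18 = 51.29 nm.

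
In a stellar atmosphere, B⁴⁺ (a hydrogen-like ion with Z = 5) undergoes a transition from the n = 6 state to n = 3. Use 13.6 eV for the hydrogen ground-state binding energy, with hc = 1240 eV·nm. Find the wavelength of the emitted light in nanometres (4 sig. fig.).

43.76 nm

For Z = 5 the level energies scale as Z², so the effective Rydberg energy is 13.6 × 25 = 340.0 eV.
ΔE = 340.0 × (1/3² − 1/6²) = 340.0 × 0.08333 = 28.33 eV.
λ = hc/ΔE = 1240 / 28.33 = 43.76 nm.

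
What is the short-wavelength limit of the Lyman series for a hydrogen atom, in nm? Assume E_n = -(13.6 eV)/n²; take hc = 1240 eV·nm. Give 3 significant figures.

91.2 nm

The Lyman series has lower level n_f = 1; the series limit corresponds to n_i → ∞.
ΔE_max = 13.6 × 1 / 1² = 13.60 eV.
λ_min = 1240 / 13.60 = 91.2 nm.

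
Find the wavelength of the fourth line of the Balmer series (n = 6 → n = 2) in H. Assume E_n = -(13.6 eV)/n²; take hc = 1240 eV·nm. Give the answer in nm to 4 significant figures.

410.3 nm

The Balmer series terminates on n_f = 2; the fourth line has n_i = 2+4 = 6.
ΔE = 13.60 × (1/2² − 1/6²) = 3.022 eV.
λ = 1240 / 3.022 = 410.3 nm.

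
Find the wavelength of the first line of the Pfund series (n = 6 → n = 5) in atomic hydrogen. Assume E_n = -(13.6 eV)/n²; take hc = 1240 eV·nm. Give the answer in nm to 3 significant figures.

7460 nm

The Pfund series terminates on n_f = 5; the first line has n_i = 5+1 = 6.
ΔE = 13.60 × (1/5² − 1/6²) = 0.1662 eV.
λ = 1240 / 0.1662 = 7460 nm.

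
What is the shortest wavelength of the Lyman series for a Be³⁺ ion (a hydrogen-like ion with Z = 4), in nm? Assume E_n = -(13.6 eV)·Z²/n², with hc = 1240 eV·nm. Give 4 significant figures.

The Lyman series has lower level n_f = 1; the series limit corresponds to n_i → ∞.
ΔE_max = 13.6 × 16 / 1² = 217.6 eV.
λ_min = 1240 / 217.6 = 5.699 nm.

5.699 nm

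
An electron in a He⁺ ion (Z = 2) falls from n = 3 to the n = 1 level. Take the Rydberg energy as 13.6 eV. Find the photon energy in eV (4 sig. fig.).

The Bohr energies scale as Z², so for Z = 2: E_n = −54.40/n² eV.
E_3 = −54.40/9 = −6.044 eV and E_1 = −54.40/1 = −54.40 eV.
The photon energy is |E_3 − E_1| = 48.36 eV.

48.36 eV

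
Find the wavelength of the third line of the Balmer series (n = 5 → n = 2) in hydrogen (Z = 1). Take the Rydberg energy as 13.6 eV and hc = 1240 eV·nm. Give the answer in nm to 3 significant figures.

The Balmer series terminates on n_f = 2; the third line has n_i = 2+3 = 5.
ΔE = 13.60 × (1/2² − 1/5²) = 2.856 eV.
λ = 1240 / 2.856 = 434 nm.

434 nm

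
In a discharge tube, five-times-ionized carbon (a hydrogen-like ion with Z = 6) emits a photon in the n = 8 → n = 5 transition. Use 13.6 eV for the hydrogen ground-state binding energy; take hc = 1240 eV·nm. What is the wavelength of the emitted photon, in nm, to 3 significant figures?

For Z = 6 the level energies scale as Z², so the effective Rydberg energy is 13.6 × 36 = 489.6 eV.
ΔE = 489.6 × (1/5² − 1/8²) = 489.6 × 0.02438 = 11.93 eV.
λ = hc/ΔE = 1240 / 11.93 = 104 nm.

104 nm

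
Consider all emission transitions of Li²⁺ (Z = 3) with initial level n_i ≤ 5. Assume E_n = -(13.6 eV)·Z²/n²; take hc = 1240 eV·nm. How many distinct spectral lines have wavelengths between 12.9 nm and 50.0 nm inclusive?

2

Enumerate all n_i → n_f pairs with 1 ≤ n_f < n_i ≤ 5 and compute λ = 1240 / [13.6·9·(1/n_f² − 1/n_i²)].
Lines falling in [12.9, 50.0] nm: 2→1 (13.51 nm), 5→2 (48.24 nm).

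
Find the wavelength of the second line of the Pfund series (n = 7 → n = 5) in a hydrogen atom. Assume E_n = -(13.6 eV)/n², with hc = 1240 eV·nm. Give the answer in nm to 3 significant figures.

4650 nm

The Pfund series terminates on n_f = 5; the second line has n_i = 5+2 = 7.
ΔE = 13.60 × (1/5² − 1/7²) = 0.2664 eV.
λ = 1240 / 0.2664 = 4650 nm.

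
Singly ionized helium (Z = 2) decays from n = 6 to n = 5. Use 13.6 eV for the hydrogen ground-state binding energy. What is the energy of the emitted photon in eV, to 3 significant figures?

The Bohr energies scale as Z², so for Z = 2: E_n = −54.40/n² eV.
E_6 = −54.40/36 = −1.511 eV and E_5 = −54.40/25 = −2.176 eV.
The photon energy is |E_6 − E_5| = 0.665 eV.

0.665 eV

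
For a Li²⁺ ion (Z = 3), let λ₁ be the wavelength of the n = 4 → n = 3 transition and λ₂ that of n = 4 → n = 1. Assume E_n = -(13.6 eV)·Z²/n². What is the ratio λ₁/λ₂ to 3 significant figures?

λ ∝ 1/ΔE ∝ 1/(1/n_f² − 1/n_i²), and the Z² and hc factors cancel in the ratio.
λ₁/λ₂ = (1/1² − 1/4²)/(1/3² − 1/4²) = 0.9375/0.04861 = 19.3.

19.3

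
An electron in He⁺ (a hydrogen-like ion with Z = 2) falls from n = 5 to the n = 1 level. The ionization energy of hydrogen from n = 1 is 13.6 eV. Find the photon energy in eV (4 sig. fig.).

52.22 eV

The Bohr energies scale as Z², so for Z = 2: E_n = −54.40/n² eV.
E_5 = −54.40/25 = −2.176 eV and E_1 = −54.40/1 = −54.40 eV.
The photon energy is |E_5 − E_1| = 52.22 eV.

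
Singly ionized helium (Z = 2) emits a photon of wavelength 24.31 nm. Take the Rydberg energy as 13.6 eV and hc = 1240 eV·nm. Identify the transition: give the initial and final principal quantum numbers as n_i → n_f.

n_i = 4, n_f = 1

The photon energy is ΔE = hc/λ = 1240 / 24.31 = 51.01 eV.
With Z = 2, ΔE = 54.40 × (1/n_f² − 1/n_i²), so 1/n_f² − 1/n_i² = 0.9376.
Trying n_f = 1 gives 1/n_i² = 0.06236, i.e. n_i ≈ 4; this pair matches.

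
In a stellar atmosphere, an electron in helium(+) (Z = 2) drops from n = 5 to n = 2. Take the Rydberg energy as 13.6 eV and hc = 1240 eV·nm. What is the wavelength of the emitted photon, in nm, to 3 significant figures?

109 nm

For Z = 2 the level energies scale as Z², so the effective Rydberg energy is 13.6 × 4 = 54.40 eV.
ΔE = 54.40 × (1/2² − 1/5²) = 54.40 × 0.2100 = 11.42 eV.
λ = hc/ΔE = 1240 / 11.42 = 109 nm.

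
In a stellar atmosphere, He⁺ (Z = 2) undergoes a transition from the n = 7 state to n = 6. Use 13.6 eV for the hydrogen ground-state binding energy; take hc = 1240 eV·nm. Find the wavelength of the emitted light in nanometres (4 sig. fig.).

For Z = 2 the level energies scale as Z², so the effective Rydberg energy is 13.6 × 4 = 54.40 eV.
ΔE = 54.40 × (1/6² − 1/7²) = 54.40 × 0.007370 = 0.4009 eV.
λ = hc/ΔE = 1240 / 0.4009 = 3093 nm.

3093 nm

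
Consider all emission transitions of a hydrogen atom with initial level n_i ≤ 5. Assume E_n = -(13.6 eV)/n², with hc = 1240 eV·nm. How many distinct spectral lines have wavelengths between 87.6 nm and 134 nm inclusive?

Enumerate all n_i → n_f pairs with 1 ≤ n_f < n_i ≤ 5 and compute λ = 1240 / [13.6·1·(1/n_f² − 1/n_i²)].
Lines falling in [87.6, 134] nm: 5→1 (94.98 nm), 4→1 (97.25 nm), 3→1 (102.6 nm), 2→1 (121.6 nm).

4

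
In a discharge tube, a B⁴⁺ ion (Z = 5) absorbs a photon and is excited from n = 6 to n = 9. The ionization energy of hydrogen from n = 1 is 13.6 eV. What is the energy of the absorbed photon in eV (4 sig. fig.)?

The Bohr energies scale as Z², so for Z = 5: E_n = −340.0/n² eV.
E_9 = −340.0/81 = −4.198 eV and E_6 = −340.0/36 = −9.444 eV.
The photon energy is |E_9 − E_6| = 5.247 eV.

5.247 eV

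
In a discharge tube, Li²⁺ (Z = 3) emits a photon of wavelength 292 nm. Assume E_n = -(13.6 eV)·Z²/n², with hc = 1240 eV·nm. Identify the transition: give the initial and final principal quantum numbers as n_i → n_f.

n_i = 6, n_f = 4

The photon energy is ΔE = hc/λ = 1240 / 292 = 4.247 eV.
With Z = 3, ΔE = 122.4 × (1/n_f² − 1/n_i²), so 1/n_f² − 1/n_i² = 0.03469.
Trying n_f = 4 gives 1/n_i² = 0.02781, i.e. n_i ≈ 6; this pair matches.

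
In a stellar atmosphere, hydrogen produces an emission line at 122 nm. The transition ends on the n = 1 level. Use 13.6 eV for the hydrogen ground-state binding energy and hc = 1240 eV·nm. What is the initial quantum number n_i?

The photon energy is ΔE = hc/λ = 1240 / 122 = 10.16 eV.
With Z = 1, ΔE = 13.60 × (1/n_f² − 1/n_i²), so 1/n_f² − 1/n_i² = 0.7473.
With n_f = 1: 1/n_i² = 1/1 − 0.7473 = 0.2527, so n_i ≈ 1.99.

n_i = 2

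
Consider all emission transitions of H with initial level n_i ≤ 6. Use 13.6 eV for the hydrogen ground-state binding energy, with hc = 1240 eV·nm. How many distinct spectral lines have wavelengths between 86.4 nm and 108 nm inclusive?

4

Enumerate all n_i → n_f pairs with 1 ≤ n_f < n_i ≤ 6 and compute λ = 1240 / [13.6·1·(1/n_f² − 1/n_i²)].
Lines falling in [86.4, 108] nm: 6→1 (93.78 nm), 5→1 (94.98 nm), 4→1 (97.25 nm), 3→1 (102.6 nm).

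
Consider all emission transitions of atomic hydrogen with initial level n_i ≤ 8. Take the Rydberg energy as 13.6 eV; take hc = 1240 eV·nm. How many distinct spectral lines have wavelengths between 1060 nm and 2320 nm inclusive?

5

Enumerate all n_i → n_f pairs with 1 ≤ n_f < n_i ≤ 8 and compute λ = 1240 / [13.6·1·(1/n_f² − 1/n_i²)].
Lines falling in [1060, 2320] nm: 6→3 (1094 nm), 5→3 (1282 nm), 4→3 (1876 nm), 8→4 (1945 nm), 7→4 (2166 nm).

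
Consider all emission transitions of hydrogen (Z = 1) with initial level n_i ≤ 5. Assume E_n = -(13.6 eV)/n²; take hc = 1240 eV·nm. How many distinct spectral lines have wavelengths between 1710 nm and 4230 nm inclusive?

Enumerate all n_i → n_f pairs with 1 ≤ n_f < n_i ≤ 5 and compute λ = 1240 / [13.6·1·(1/n_f² − 1/n_i²)].
Lines falling in [1710, 4230] nm: 4→3 (1876 nm), 5→4 (4052 nm).

2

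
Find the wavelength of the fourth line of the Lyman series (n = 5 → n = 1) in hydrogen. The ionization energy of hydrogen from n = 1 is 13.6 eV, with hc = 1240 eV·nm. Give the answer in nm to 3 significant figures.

The Lyman series terminates on n_f = 1; the fourth line has n_i = 1+4 = 5.
ΔE = 13.60 × (1/1² − 1/5²) = 13.06 eV.
λ = 1240 / 13.06 = 95.0 nm.

95.0 nm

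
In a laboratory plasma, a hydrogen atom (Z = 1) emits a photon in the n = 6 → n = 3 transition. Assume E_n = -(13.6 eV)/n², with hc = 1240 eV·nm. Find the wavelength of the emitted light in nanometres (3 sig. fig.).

1090 nm

ΔE = 13.60 × (1/3² − 1/6²) = 13.60 × 0.08333 = 1.133 eV.
λ = hc/ΔE = 1240 / 1.133 = 1090 nm.
This line belongs to the Paschen series.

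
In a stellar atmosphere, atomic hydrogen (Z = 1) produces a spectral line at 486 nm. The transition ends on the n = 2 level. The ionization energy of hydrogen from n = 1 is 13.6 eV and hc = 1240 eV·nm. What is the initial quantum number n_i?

n_i = 4

The photon energy is ΔE = hc/λ = 1240 / 486 = 2.551 eV.
With Z = 1, ΔE = 13.60 × (1/n_f² − 1/n_i²), so 1/n_f² − 1/n_i² = 0.1876.
With n_f = 2: 1/n_i² = 1/4 − 0.1876 = 0.06239, so n_i ≈ 4.00.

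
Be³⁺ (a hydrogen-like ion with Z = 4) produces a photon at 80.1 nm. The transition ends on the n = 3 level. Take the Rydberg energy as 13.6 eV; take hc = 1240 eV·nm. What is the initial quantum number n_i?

n_i = 5

The photon energy is ΔE = hc/λ = 1240 / 80.1 = 15.48 eV.
With Z = 4, ΔE = 217.6 × (1/n_f² − 1/n_i²), so 1/n_f² − 1/n_i² = 0.07114.
With n_f = 3: 1/n_i² = 1/9 − 0.07114 = 0.03997, so n_i ≈ 5.00.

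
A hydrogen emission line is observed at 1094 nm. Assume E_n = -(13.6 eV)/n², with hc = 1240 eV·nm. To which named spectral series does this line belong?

Paschen

ΔE = 1240/1094 = 1.133 eV.
This matches 13.6 × (1/3² − 1/6²), so n_f = 3: the Paschen series.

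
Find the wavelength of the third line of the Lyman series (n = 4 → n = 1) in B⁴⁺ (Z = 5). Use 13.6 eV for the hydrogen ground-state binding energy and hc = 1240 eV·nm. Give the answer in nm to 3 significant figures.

3.89 nm

The Lyman series terminates on n_f = 1; the third line has n_i = 1+3 = 4.
ΔE = 340.0 × (1/1² − 1/4²) = 318.8 eV.
λ = 1240 / 318.8 = 3.89 nm.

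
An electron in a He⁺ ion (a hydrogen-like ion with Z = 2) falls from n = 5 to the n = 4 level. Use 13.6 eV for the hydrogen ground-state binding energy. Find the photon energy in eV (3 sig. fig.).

The Bohr energies scale as Z², so for Z = 2: E_n = −54.40/n² eV.
E_5 = −54.40/25 = −2.176 eV and E_4 = −54.40/16 = −3.400 eV.
The photon energy is |E_5 − E_4| = 1.22 eV.

1.22 eV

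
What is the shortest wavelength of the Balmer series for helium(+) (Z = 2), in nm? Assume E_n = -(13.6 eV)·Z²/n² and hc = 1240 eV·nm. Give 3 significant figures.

91.2 nm

The Balmer series has lower level n_f = 2; the series limit corresponds to n_i → ∞.
ΔE_max = 13.6 × 4 / 2² = 13.60 eV.
λ_min = 1240 / 13.60 = 91.2 nm.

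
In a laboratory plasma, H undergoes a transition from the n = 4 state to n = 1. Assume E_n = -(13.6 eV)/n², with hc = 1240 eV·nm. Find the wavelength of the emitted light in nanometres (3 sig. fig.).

ΔE = 13.60 × (1/1² − 1/4²) = 13.60 × 0.9375 = 12.75 eV.
λ = hc/ΔE = 1240 / 12.75 = 97.3 nm.

97.3 nm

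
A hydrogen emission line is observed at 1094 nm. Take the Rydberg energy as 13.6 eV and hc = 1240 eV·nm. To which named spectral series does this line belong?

ΔE = 1240/1094 = 1.133 eV.
This matches 13.6 × (1/3² − 1/6²), so n_f = 3: the Paschen series.

Paschen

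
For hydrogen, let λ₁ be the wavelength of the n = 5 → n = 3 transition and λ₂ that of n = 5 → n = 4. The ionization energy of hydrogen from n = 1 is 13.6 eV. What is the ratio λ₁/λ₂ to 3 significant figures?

0.316

λ ∝ 1/ΔE ∝ 1/(1/n_f² − 1/n_i²), and the Z² and hc factors cancel in the ratio.
λ₁/λ₂ = (1/4² − 1/5²)/(1/3² − 1/5²) = 0.02250/0.07111 = 0.316.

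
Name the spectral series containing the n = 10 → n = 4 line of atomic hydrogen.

The series is set by the lower level: n_f = 4 is the Brackett series.

Brackett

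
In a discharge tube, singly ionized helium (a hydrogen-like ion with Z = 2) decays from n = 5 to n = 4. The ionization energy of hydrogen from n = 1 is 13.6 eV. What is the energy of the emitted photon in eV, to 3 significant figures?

1.22 eV

The Bohr energies scale as Z², so for Z = 2: E_n = −54.40/n² eV.
E_5 = −54.40/25 = −2.176 eV and E_4 = −54.40/16 = −3.400 eV.
The photon energy is |E_5 − E_4| = 1.22 eV.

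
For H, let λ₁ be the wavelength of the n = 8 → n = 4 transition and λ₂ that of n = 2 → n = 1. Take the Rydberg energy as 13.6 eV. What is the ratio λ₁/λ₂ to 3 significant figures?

16.0

λ ∝ 1/ΔE ∝ 1/(1/n_f² − 1/n_i²), and the Z² and hc factors cancel in the ratio.
λ₁/λ₂ = (1/1² − 1/2²)/(1/4² − 1/8²) = 0.7500/0.04688 = 16.0.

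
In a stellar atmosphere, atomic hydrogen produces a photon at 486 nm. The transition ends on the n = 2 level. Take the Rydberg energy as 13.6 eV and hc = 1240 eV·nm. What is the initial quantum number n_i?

n_i = 4

The photon energy is ΔE = hc/λ = 1240 / 486 = 2.551 eV.
With Z = 1, ΔE = 13.60 × (1/n_f² − 1/n_i²), so 1/n_f² − 1/n_i² = 0.1876.
With n_f = 2: 1/n_i² = 1/4 − 0.1876 = 0.06239, so n_i ≈ 4.00.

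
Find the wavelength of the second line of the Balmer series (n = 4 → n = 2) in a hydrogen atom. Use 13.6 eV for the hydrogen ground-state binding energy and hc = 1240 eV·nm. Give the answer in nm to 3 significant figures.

486 nm

The Balmer series terminates on n_f = 2; the second line has n_i = 2+2 = 4.
ΔE = 13.60 × (1/2² − 1/4²) = 2.550 eV.
λ = 1240 / 2.550 = 486 nm.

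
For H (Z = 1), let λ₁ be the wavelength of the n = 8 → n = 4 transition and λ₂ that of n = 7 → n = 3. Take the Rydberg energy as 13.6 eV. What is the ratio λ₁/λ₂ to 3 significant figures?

λ ∝ 1/ΔE ∝ 1/(1/n_f² − 1/n_i²), and the Z² and hc factors cancel in the ratio.
λ₁/λ₂ = (1/3² − 1/7²)/(1/4² − 1/8²) = 0.09070/0.04688 = 1.93.

1.93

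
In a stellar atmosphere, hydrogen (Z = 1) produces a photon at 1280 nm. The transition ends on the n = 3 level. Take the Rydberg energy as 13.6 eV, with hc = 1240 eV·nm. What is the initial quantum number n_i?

n_i = 5

The photon energy is ΔE = hc/λ = 1240 / 1280 = 0.9688 eV.
With Z = 1, ΔE = 13.60 × (1/n_f² − 1/n_i²), so 1/n_f² − 1/n_i² = 0.07123.
With n_f = 3: 1/n_i² = 1/9 − 0.07123 = 0.03988, so n_i ≈ 5.01.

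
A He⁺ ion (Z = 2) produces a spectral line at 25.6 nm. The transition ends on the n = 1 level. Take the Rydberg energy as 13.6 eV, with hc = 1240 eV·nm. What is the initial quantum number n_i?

The photon energy is ΔE = hc/λ = 1240 / 25.6 = 48.44 eV.
With Z = 2, ΔE = 54.40 × (1/n_f² − 1/n_i²), so 1/n_f² − 1/n_i² = 0.8904.
With n_f = 1: 1/n_i² = 1/1 − 0.8904 = 0.1096, so n_i ≈ 3.02.

n_i = 3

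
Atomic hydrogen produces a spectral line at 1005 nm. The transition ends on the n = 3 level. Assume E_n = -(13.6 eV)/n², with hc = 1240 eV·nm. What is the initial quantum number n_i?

n_i = 7

The photon energy is ΔE = hc/λ = 1240 / 1005 = 1.234 eV.
With Z = 1, ΔE = 13.60 × (1/n_f² − 1/n_i²), so 1/n_f² − 1/n_i² = 0.09072.
With n_f = 3: 1/n_i² = 1/9 − 0.09072 = 0.02039, so n_i ≈ 7.00.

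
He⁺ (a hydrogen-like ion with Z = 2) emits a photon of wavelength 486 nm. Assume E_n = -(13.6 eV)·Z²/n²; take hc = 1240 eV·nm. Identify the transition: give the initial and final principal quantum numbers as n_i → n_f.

The photon energy is ΔE = hc/λ = 1240 / 486 = 2.551 eV.
With Z = 2, ΔE = 54.40 × (1/n_f² − 1/n_i²), so 1/n_f² − 1/n_i² = 0.04690.
Trying n_f = 4 gives 1/n_i² = 0.01560, i.e. n_i ≈ 8; this pair matches.

n_i = 8, n_f = 4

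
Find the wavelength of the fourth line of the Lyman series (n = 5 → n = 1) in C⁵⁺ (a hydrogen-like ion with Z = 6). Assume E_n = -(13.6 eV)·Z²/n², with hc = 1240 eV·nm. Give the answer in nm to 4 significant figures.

The Lyman series terminates on n_f = 1; the fourth line has n_i = 1+4 = 5.
ΔE = 489.6 × (1/1² − 1/5²) = 470.0 eV.
λ = 1240 / 470.0 = 2.638 nm.

2.638 nm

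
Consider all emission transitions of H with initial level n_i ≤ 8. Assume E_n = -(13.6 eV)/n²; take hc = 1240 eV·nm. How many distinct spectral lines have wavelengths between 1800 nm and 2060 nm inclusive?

Enumerate all n_i → n_f pairs with 1 ≤ n_f < n_i ≤ 8 and compute λ = 1240 / [13.6·1·(1/n_f² − 1/n_i²)].
Lines falling in [1800, 2060] nm: 4→3 (1876 nm), 8→4 (1945 nm).

2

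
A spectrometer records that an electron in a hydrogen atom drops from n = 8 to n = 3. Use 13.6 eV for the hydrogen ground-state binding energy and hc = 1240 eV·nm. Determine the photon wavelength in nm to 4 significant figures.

ΔE = 13.60 × (1/3² − 1/8²) = 13.60 × 0.09549 = 1.299 eV.
λ = hc/ΔE = 1240 / 1.299 = 954.9 nm.

954.9 nm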